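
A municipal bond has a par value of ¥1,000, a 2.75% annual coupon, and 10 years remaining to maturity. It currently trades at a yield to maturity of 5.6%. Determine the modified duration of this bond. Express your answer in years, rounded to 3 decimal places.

Periodic yield y = 0.056. First find Macaulay duration:
  t   CF        PV=CF/(1+0.056)^t    t·PV
  1        27.50        26.0417        26.0417
  2        27.50        24.6607        49.3213
  3        27.50        23.3529        70.0587
  4        27.50        22.1145        88.4580
  5        27.50        20.9418       104.7088
  6        27.50        19.8312       118.9873
  7        27.50        18.7796       131.4569
  8        27.50        17.7837       142.2693
  9        27.50        16.8406       151.5654
  10    1,027.50       595.8578     5,958.5783
  Σ                    786.2043     6,841.4456
P = 786.2043; Macaulay duration = 6,841.4456 / 786.2043 = 8.70187 years.
Modified duration = D_Mac / (1 + y) = 8.70187 / 1.056 = 8.24040 years.

8.240 years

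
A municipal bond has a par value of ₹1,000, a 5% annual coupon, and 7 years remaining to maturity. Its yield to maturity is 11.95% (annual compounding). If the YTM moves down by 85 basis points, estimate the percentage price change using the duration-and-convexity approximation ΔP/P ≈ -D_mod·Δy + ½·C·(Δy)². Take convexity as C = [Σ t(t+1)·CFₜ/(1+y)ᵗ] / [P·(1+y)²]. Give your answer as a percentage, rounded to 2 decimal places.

+4.56%

With y = 0.1195:
  t   CF        PV=CF/(1+0.1195)^t    t·PV        t(t+1)·PV
  1        50.00        44.6628        44.6628          89.3256
  2        50.00        39.8953        79.7906         239.3718
  3        50.00        35.6367       106.9102         427.6406
  4        50.00        31.8327       127.3308         636.6542
  5        50.00        28.4348       142.1738         853.0427
  6        50.00        25.3995       152.3971       1,066.7796
  7     1,050.00       476.4536     3,335.1752      26,681.4017
  Σ                    682.3154     3,988.4405      29,994.2162
P = 682.3154; D_Mac = 5.84545 yrs; D_mod = 5.22148 yrs; C = 35.07552.
Duration effect: -5.22148 × (-0.0085) = +0.044383
Convexity effect: 0.5 × 35.07552 × (-0.0085)² = +0.0012671
ΔP/P ≈ +0.044383 + 0.0012671 = +0.045650 = +4.5650%.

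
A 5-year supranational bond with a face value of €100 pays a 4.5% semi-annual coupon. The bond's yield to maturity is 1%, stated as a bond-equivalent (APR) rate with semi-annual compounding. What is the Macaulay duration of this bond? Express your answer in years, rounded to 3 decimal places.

4.575 years

Periodic yield y = 0.005. Discount each cash flow and weight by its period:
  t   CF        PV=CF/(1+0.005)^t    t·PV
  1         2.25         2.2388         2.2388
  2         2.25         2.2277         4.4553
  3         2.25         2.2166         6.6498
  4         2.25         2.2056         8.8222
  5         2.25         2.1946        10.9729
  6         2.25         2.1837        13.1020
  7         2.25         2.1728        15.2096
  8         2.25         2.1620        17.2959
  9         2.25         2.1512        19.3611
  10      102.25        97.2753       972.7533
  Σ                    117.0282     1,070.8610
Price P = Σ PV = 117.0282.
Macaulay duration = Σ(t·PV) / P = 1,070.8610 / 117.0282 = 9.15045 half-year periods.
In years: 9.15045 / 2 = 4.57523 years.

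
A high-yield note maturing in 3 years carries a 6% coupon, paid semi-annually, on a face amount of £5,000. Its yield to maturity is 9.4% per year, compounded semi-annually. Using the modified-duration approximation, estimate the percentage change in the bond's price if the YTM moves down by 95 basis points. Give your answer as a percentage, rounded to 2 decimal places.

+2.52%

Periodic yield y = 0.047. Modified duration first:
  t   CF        PV=CF/(1+0.047)^t    t·PV
  1       150.00       143.2665       143.2665
  2       150.00       136.8352       273.6704
  3       150.00       130.6927       392.0780
  4       150.00       124.8259       499.3034
  5       150.00       119.2224       596.1120
  6     5,150.00     3,909.5533    23,457.3198
  Σ                  4,564.3959    25,361.7501
P = 4,564.3959; D_Mac = 5.55643 half-year periods = 2.77822 yrs; D_mod = 2.77822/(1+0.047) = 2.65350 yrs.
ΔP/P ≈ -D_mod · Δy = -2.65350 × (-0.0095) = +0.025208 = +2.5208%.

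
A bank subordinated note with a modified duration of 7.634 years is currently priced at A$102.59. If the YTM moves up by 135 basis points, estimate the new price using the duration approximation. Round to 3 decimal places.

A$92.017

Duration approximation: ΔP/P ≈ -D_mod · Δy = -7.634 × (+0.0135) = -0.103059.
New price ≈ 102.59 × (1 - 0.103059) = 92.01717719.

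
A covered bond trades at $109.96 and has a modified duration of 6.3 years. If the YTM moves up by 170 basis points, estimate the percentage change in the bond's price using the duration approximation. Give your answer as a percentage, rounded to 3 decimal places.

Duration approximation: ΔP/P ≈ -D_mod · Δy = -6.3 × (+0.017) = -0.107100.
As a percentage: -10.7100%.

-10.710%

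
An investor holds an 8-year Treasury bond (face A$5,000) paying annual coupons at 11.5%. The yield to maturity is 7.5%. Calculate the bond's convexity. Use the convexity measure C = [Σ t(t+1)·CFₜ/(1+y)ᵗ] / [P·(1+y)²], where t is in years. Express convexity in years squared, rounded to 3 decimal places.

40.713

With y = 0.075:
  t   CF        PV=CF/(1+0.075)^t    t·PV        t(t+1)·PV
  1       575.00       534.8837       534.8837       1,069.7674
  2       575.00       497.5663       995.1325       2,985.3975
  3       575.00       462.8523     1,388.5570       5,554.2279
  4       575.00       430.5603     1,722.2412       8,611.2061
  5       575.00       400.5212     2,002.6061      12,015.6364
  6       575.00       372.5779     2,235.4672      15,648.2707
  7       575.00       346.5841     2,426.0885      19,408.7078
  8     5,575.00     3,125.9150    25,007.3196     225,065.8765
  Σ                  6,171.4607    36,312.2958     290,359.0903
P = 6,171.4607.
Convexity = Σ t(t+1)·PV / [P·(1+y)²] = 290,359.0903 / (6,171.4607 × 1.155625) = 40.71276.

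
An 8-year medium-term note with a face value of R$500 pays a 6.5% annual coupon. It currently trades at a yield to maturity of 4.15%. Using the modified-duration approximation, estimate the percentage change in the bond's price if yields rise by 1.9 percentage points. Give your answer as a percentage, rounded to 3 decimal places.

-12.049%

Periodic yield y = 0.0415. Modified duration first:
  t   CF        PV=CF/(1+0.0415)^t    t·PV
  1        32.50        31.2050        31.2050
  2        32.50        29.9616        59.9232
  3        32.50        28.7677        86.3032
  4        32.50        27.6214       110.4857
  5        32.50        26.5208       132.6041
  6        32.50        25.4641       152.7844
  7        32.50        24.4494       171.1459
  8       532.50       384.6320     3,077.0560
  Σ                    578.6220     3,821.5075
P = 578.6220; D_Mac = 6.60450 yrs; D_mod = 6.60450/(1+0.0415) = 6.34133 yrs.
ΔP/P ≈ -D_mod · Δy = -6.34133 × (+0.019) = -0.120485 = -12.0485%.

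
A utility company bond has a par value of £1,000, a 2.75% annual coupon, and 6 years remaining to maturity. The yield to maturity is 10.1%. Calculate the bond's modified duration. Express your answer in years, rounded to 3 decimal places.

Periodic yield y = 0.101. First find Macaulay duration:
  t   CF        PV=CF/(1+0.101)^t    t·PV
  1        27.50        24.9773        24.9773
  2        27.50        22.6860        45.3720
  3        27.50        20.6049        61.8147
  4        27.50        18.7147        74.8589
  5        27.50        16.9979        84.9897
  6     1,027.50       576.8434     3,461.0603
  Σ                    680.8243     3,753.0729
P = 680.8243; Macaulay duration = 3,753.0729 / 680.8243 = 5.51254 years.
Modified duration = D_Mac / (1 + y) = 5.51254 / 1.101 = 5.00685 years.

5.007 years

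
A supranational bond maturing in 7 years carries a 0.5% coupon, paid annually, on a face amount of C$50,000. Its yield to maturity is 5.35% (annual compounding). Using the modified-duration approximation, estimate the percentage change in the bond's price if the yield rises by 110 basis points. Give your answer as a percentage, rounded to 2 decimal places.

-7.18%

Periodic yield y = 0.0535. Modified duration first:
  t   CF        PV=CF/(1+0.0535)^t    t·PV
  1       250.00       237.3042       237.3042
  2       250.00       225.2532       450.5064
  3       250.00       213.8141       641.4424
  4       250.00       202.9560       811.8239
  5       250.00       192.6492       963.2462
  6       250.00       182.8659     1,097.1955
  7    50,250.00    34,889.4631   244,226.2418
  Σ                 36,144.3058   248,427.7604
P = 36,144.3058; D_Mac = 6.87322 yrs; D_mod = 6.87322/(1+0.0535) = 6.52418 yrs.
ΔP/P ≈ -D_mod · Δy = -6.52418 × (+0.011) = -0.071766 = -7.1766%.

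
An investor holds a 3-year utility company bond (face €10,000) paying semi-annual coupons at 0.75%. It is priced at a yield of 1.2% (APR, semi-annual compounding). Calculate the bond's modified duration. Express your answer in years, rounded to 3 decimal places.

2.954 years

Periodic yield y = 0.006. First find Macaulay duration:
  t   CF        PV=CF/(1+0.006)^t    t·PV
  1        37.50        37.2763        37.2763
  2        37.50        37.0540        74.1080
  3        37.50        36.8330       110.4991
  4        37.50        36.6133       146.4534
  5        37.50        36.3950       181.9748
  6    10,037.50     9,683.6186    58,101.7113
  Σ                  9,867.7902    58,652.0230
P = 9,867.7902; Macaulay duration = 58,652.0230 / 9,867.7902 = 5.94378 half-year periods = 2.97189 years.
Modified duration = D_Mac / (1 + y) = 2.97189 / 1.006 = 2.95417 years.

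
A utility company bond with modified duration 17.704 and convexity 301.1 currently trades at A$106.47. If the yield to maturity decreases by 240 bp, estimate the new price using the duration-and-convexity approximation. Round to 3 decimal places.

Duration effect: -D_mod·Δy = -17.704 × (-0.024) = +0.424896
Convexity effect: ½·C·(Δy)² = 0.5 × 301.1 × (-0.024)² = +0.0867168
ΔP/P ≈ +0.424896 + 0.0867168 = +0.5116128
New price ≈ 106.47 × (1 + 0.5116128) = 160.941414816.

A$160.941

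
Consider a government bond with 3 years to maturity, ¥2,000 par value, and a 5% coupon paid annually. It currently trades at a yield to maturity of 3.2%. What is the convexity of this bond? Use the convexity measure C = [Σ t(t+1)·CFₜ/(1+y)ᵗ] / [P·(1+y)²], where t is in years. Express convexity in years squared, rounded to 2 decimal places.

With y = 0.032:
  t   CF        PV=CF/(1+0.032)^t    t·PV        t(t+1)·PV
  1       100.00        96.8992        96.8992         193.7984
  2       100.00        93.8946       187.7892         563.3676
  3     2,100.00     1,910.6459     5,731.9376      22,927.7506
  Σ                  2,101.4397     6,016.6261      23,684.9166
P = 2,101.4397.
Convexity = Σ t(t+1)·PV / [P·(1+y)²] = 23,684.9166 / (2,101.4397 × 1.065024) = 10.58268.

10.58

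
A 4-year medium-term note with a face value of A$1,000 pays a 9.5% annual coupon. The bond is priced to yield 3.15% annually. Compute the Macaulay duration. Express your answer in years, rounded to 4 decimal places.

Periodic yield y = 0.0315. Discount each cash flow and weight by its year:
  t   CF        PV=CF/(1+0.0315)^t    t·PV
  1        95.00        92.0989        92.0989
  2        95.00        89.2864       178.5727
  3        95.00        86.5597       259.6792
  4     1,095.00       967.2466     3,868.9862
  Σ                  1,235.1915     4,399.3370
Price P = Σ PV = 1,235.1915.
Macaulay duration = Σ(t·PV) / P = 4,399.3370 / 1,235.1915 = 3.56166 years.

3.5617 years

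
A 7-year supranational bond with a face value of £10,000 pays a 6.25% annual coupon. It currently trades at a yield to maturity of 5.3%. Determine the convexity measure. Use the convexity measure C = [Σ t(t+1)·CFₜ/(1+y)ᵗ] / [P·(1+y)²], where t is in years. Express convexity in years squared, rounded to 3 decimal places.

40.150

With y = 0.053:
  t   CF        PV=CF/(1+0.053)^t    t·PV        t(t+1)·PV
  1       625.00       593.5423       593.5423       1,187.0845
  2       625.00       563.6679     1,127.3357       3,382.0072
  3       625.00       535.2971     1,605.8913       6,423.5654
  4       625.00       508.3543     2,033.4173      10,167.0867
  5       625.00       482.7677     2,413.8383      14,483.0295
  6       625.00       458.4688     2,750.8128      19,255.6898
  7    10,625.00     7,401.6806    51,811.7642     414,494.1137
  Σ                 10,543.7786    62,336.6020     469,392.5768
P = 10,543.7786.
Convexity = Σ t(t+1)·PV / [P·(1+y)²] = 469,392.5768 / (10,543.7786 × 1.108809) = 40.14978.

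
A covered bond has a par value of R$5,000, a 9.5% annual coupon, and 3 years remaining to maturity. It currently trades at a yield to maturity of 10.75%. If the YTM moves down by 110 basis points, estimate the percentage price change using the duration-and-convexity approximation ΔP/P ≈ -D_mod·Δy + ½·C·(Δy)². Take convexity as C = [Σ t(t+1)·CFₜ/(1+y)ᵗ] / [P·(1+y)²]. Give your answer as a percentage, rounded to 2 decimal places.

+2.78%

With y = 0.1075:
  t   CF        PV=CF/(1+0.1075)^t    t·PV        t(t+1)·PV
  1       475.00       428.8939       428.8939         857.7878
  2       475.00       387.2631       774.5262       2,323.5787
  3     5,475.00     4,030.4443    12,091.3328      48,365.3311
  Σ                  4,846.6013    13,294.7529      51,546.6976
P = 4,846.6013; D_Mac = 2.74311 yrs; D_mod = 2.47685 yrs; C = 8.67114.
Duration effect: -2.47685 × (-0.011) = +0.027245
Convexity effect: 0.5 × 8.67114 × (-0.011)² = +0.0005246
ΔP/P ≈ +0.027245 + 0.0005246 = +0.027770 = +2.7770%.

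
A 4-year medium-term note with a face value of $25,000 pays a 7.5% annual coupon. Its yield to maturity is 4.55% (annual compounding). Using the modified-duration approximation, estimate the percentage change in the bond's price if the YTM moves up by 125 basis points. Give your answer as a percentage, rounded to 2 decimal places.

-4.33%

Periodic yield y = 0.0455. Modified duration first:
  t   CF        PV=CF/(1+0.0455)^t    t·PV
  1     1,875.00     1,793.4003     1,793.4003
  2     1,875.00     1,715.3518     3,430.7036
  3     1,875.00     1,640.6999     4,922.0998
  4    26,875.00    22,493.2559    89,973.0236
  Σ                 27,642.7079   100,119.2273
P = 27,642.7079; D_Mac = 3.62190 yrs; D_mod = 3.62190/(1+0.0455) = 3.46428 yrs.
ΔP/P ≈ -D_mod · Δy = -3.46428 × (+0.0125) = -0.043303 = -4.3303%.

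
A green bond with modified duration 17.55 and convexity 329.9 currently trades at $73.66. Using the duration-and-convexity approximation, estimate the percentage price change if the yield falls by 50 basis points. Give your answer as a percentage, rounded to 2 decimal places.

Duration effect: -D_mod·Δy = -17.55 × (-0.005) = +0.087750
Convexity effect: ½·C·(Δy)² = 0.5 × 329.9 × (-0.005)² = +0.00412375
ΔP/P ≈ +0.087750 + 0.00412375 = +0.09187375
= +9.187375%.

+9.19%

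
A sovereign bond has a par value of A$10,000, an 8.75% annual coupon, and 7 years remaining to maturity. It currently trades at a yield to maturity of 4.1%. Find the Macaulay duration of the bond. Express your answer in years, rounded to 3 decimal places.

5.706 years

Periodic yield y = 0.041. Discount each cash flow and weight by its year:
  t   CF        PV=CF/(1+0.041)^t    t·PV
  1       875.00       840.5379       840.5379
  2       875.00       807.4332     1,614.8664
  3       875.00       775.6323     2,326.8968
  4       875.00       745.0838     2,980.3353
  5       875.00       715.7385     3,578.6927
  6       875.00       687.5490     4,125.2942
  7    10,875.00     8,208.6957    57,460.8702
  Σ                 12,780.6705    72,927.4936
Price P = Σ PV = 12,780.6705.
Macaulay duration = Σ(t·PV) / P = 72,927.4936 / 12,780.6705 = 5.70608 years.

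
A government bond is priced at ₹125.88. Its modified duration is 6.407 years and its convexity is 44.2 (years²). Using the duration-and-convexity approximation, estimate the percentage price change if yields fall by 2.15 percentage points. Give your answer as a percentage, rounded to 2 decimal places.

+14.80%

Duration effect: -D_mod·Δy = -6.407 × (-0.0215) = +0.1377505
Convexity effect: ½·C·(Δy)² = 0.5 × 44.2 × (-0.0215)² = +0.010215725
ΔP/P ≈ +0.1377505 + 0.010215725 = +0.147966225
= +14.7966225%.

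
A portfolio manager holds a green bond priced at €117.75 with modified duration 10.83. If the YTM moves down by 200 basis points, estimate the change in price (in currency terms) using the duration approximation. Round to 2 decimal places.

+€25.50

Duration approximation: ΔP/P ≈ -D_mod · Δy = -10.83 × (-0.02) = +0.216600.
ΔP ≈ 117.75 × (+0.216600) = +25.50465.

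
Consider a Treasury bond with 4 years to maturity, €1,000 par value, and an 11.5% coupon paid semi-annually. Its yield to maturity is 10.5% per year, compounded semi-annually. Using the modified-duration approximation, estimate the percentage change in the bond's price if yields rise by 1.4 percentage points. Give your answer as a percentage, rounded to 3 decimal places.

-4.427%

Periodic yield y = 0.0525. Modified duration first:
  t   CF        PV=CF/(1+0.0525)^t    t·PV
  1        57.50        54.6318        54.6318
  2        57.50        51.9067       103.8135
  3        57.50        49.3176       147.9527
  4        57.50        46.8575       187.4301
  5        57.50        44.5202       222.6011
  6        57.50        42.2995       253.7970
  7        57.50        40.1895       281.3268
  8     1,057.50       702.2691     5,618.1525
  Σ                  1,031.9920     6,869.7056
P = 1,031.9920; D_Mac = 6.65674 half-year periods = 3.32837 yrs; D_mod = 3.32837/(1+0.0525) = 3.16235 yrs.
ΔP/P ≈ -D_mod · Δy = -3.16235 × (+0.014) = -0.044273 = -4.4273%.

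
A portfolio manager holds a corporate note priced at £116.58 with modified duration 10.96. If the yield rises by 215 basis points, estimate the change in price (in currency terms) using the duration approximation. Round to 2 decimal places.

-£27.47

Duration approximation: ΔP/P ≈ -D_mod · Δy = -10.96 × (+0.0215) = -0.235640.
ΔP ≈ 116.58 × (-0.235640) = -27.4709112.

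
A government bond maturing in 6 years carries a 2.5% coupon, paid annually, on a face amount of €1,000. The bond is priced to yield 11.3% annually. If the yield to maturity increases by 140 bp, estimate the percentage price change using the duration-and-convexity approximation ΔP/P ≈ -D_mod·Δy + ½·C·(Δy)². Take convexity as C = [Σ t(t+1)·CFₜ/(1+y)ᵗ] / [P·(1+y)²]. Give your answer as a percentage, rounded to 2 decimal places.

-6.66%

With y = 0.113:
  t   CF        PV=CF/(1+0.113)^t    t·PV        t(t+1)·PV
  1        25.00        22.4618        22.4618          44.9236
  2        25.00        20.1813        40.3627         121.0880
  3        25.00        18.1324        54.3971         217.5884
  4        25.00        16.2914        65.1657         325.8287
  5        25.00        14.6374        73.1870         439.1222
  6     1,025.00       539.2037     3,235.2223      22,646.5562
  Σ                    630.9081     3,490.7967      23,795.1072
P = 630.9081; D_Mac = 5.53297 yrs; D_mod = 4.97122 yrs; C = 30.44607.
Duration effect: -4.97122 × (+0.014) = -0.069597
Convexity effect: 0.5 × 30.44607 × (0.014)² = +0.0029837
ΔP/P ≈ -0.069597 + 0.0029837 = -0.066613 = -6.6613%.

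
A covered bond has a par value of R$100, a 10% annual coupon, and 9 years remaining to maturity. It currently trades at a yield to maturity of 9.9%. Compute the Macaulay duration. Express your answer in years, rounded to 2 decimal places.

Periodic yield y = 0.099. Discount each cash flow and weight by its year:
  t   CF        PV=CF/(1+0.099)^t    t·PV
  1        10.00         9.0992         9.0992
  2        10.00         8.2795        16.5590
  3        10.00         7.5337        22.6010
  4        10.00         6.8550        27.4201
  5        10.00         6.2375        31.1876
  6        10.00         5.6756        34.0538
  7        10.00         5.1644        36.1505
  8        10.00         4.6991        37.5931
  9       110.00        47.0342       423.3075
  Σ                    100.5782       637.9718
Price P = Σ PV = 100.5782.
Macaulay duration = Σ(t·PV) / P = 637.9718 / 100.5782 = 6.34304 years.

6.34 years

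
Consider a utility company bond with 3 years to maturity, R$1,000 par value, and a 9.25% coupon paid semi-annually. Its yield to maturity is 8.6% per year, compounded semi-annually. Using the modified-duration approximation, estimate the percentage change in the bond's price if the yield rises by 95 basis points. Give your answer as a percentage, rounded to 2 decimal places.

-2.45%

Periodic yield y = 0.043. Modified duration first:
  t   CF        PV=CF/(1+0.043)^t    t·PV
  1        46.25        44.3432        44.3432
  2        46.25        42.5151        85.0302
  3        46.25        40.7623       122.2869
  4        46.25        39.0818       156.3272
  5        46.25        37.4706       187.3528
  6     1,046.25       812.6988     4,876.1928
  Σ                  1,016.8718     5,471.5332
P = 1,016.8718; D_Mac = 5.38075 half-year periods = 2.69038 yrs; D_mod = 2.69038/(1+0.043) = 2.57946 yrs.
ΔP/P ≈ -D_mod · Δy = -2.57946 × (+0.0095) = -0.024505 = -2.4505%.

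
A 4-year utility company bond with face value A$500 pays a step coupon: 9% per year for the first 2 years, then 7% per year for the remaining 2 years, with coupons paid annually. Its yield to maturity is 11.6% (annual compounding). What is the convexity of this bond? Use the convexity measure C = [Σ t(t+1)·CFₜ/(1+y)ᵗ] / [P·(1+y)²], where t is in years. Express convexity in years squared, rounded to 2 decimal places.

With y = 0.116:
  t   CF        PV=CF/(1+0.116)^t    t·PV        t(t+1)·PV
  1        45.00        40.3226        40.3226          80.6452
  2        45.00        36.1313        72.2627         216.7881
  3        35.00        25.1811        75.5434         302.1737
  4       535.00       344.9030     1,379.6121       6,898.0605
  Σ                    446.5381     1,567.7408       7,497.6675
P = 446.5381.
Convexity = Σ t(t+1)·PV / [P·(1+y)²] = 7,497.6675 / (446.5381 × 1.245456) = 13.48153.

13.48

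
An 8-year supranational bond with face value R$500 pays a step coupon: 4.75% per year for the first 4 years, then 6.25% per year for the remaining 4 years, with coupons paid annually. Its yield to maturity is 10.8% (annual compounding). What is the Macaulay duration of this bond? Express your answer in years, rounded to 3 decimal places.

6.546 years

Periodic yield y = 0.108. Discount each cash flow and weight by its year:
  t   CF        PV=CF/(1+0.108)^t    t·PV
  1        23.75        21.4350        21.4350
  2        23.75        19.3457        38.6914
  3        23.75        17.4600        52.3800
  4        23.75        15.7581        63.0325
  5        31.25        18.7133        93.5667
  6        31.25        16.8893       101.3358
  7        31.25        15.2430       106.7013
  8       531.25       233.8734     1,870.9873
  Σ                    358.7179     2,348.1300
Price P = Σ PV = 358.7179.
Macaulay duration = Σ(t·PV) / P = 2,348.1300 / 358.7179 = 6.54590 years.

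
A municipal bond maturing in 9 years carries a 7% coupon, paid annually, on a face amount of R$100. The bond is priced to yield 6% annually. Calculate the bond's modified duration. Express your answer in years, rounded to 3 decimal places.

6.646 years

Periodic yield y = 0.06. First find Macaulay duration:
  t   CF        PV=CF/(1+0.06)^t    t·PV
  1         7.00         6.6038         6.6038
  2         7.00         6.2300        12.4600
  3         7.00         5.8773        17.6320
  4         7.00         5.5447        22.1786
  5         7.00         5.2308        26.1540
  6         7.00         4.9347        29.6083
  7         7.00         4.6554        32.5878
  8         7.00         4.3919        35.1351
  9       107.00        63.3331       569.9982
  Σ                    106.8017       752.3578
P = 106.8017; Macaulay duration = 752.3578 / 106.8017 = 7.04444 years.
Modified duration = D_Mac / (1 + y) = 7.04444 / 1.06 = 6.64570 years.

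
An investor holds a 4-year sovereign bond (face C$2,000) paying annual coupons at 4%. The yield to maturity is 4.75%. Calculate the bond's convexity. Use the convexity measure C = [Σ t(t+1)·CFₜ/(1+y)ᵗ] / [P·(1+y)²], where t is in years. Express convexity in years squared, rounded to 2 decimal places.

16.85

With y = 0.0475:
  t   CF        PV=CF/(1+0.0475)^t    t·PV        t(t+1)·PV
  1        80.00        76.3723        76.3723         152.7446
  2        80.00        72.9091       145.8183         437.4548
  3        80.00        69.6030       208.8090         835.2359
  4     2,080.00     1,727.6160     6,910.4639      34,552.3193
  Σ                  1,946.5004     7,341.4634      35,977.7546
P = 1,946.5004.
Convexity = Σ t(t+1)·PV / [P·(1+y)²] = 35,977.7546 / (1,946.5004 × 1.097256) = 16.84502.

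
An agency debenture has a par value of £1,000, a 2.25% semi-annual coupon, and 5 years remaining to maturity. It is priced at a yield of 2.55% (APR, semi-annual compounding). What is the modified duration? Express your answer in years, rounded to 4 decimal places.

Periodic yield y = 0.01275. First find Macaulay duration:
  t   CF        PV=CF/(1+0.01275)^t    t·PV
  1        11.25        11.1084        11.1084
  2        11.25        10.9685        21.9370
  3        11.25        10.8304        32.4913
  4        11.25        10.6941        42.7763
  5        11.25        10.5594        52.7972
  6        11.25        10.4265        62.5591
  7        11.25        10.2952        72.0667
  8        11.25        10.1656        81.3251
  9        11.25        10.0377        90.3389
  10    1,011.25       890.9145     8,909.1448
  Σ                    986.0004     9,376.5448
P = 986.0004; Macaulay duration = 9,376.5448 / 986.0004 = 9.50968 half-year periods = 4.75484 years.
Modified duration = D_Mac / (1 + y) = 4.75484 / 1.01275 = 4.69498 years.

4.6950 years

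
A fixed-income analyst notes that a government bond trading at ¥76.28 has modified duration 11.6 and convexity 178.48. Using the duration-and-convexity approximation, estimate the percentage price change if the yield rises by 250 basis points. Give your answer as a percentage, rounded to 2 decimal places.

Duration effect: -D_mod·Δy = -11.6 × (+0.025) = -0.290000
Convexity effect: ½·C·(Δy)² = 0.5 × 178.48 × (0.025)² = +0.0557750
ΔP/P ≈ -0.290000 + 0.0557750 = -0.234225
= -23.4225%.

-23.42%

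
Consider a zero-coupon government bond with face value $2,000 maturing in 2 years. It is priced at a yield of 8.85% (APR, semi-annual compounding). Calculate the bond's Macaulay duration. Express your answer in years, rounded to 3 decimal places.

A zero-coupon bond has a single cash flow at maturity, so its Macaulay duration equals its maturity: 2 years.
(Equivalently: 4 semi-annual periods ÷ 2 = 2 years.)

2.000 years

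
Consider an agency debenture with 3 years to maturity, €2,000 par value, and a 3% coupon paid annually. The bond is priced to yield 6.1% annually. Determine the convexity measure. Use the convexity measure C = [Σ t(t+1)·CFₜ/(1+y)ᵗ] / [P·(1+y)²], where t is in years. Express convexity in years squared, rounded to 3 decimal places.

10.231

With y = 0.061:
  t   CF        PV=CF/(1+0.061)^t    t·PV        t(t+1)·PV
  1        60.00        56.5504        56.5504         113.1008
  2        60.00        53.2992       106.5983         319.7950
  3     2,060.00     1,724.7298     5,174.1894      20,696.7577
  Σ                  1,834.5794     5,337.3382      21,129.6536
P = 1,834.5794.
Convexity = Σ t(t+1)·PV / [P·(1+y)²] = 21,129.6536 / (1,834.5794 × 1.125721) = 10.23117.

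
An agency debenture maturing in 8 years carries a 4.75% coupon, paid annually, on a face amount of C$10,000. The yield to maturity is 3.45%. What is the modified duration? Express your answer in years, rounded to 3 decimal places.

Periodic yield y = 0.0345. First find Macaulay duration:
  t   CF        PV=CF/(1+0.0345)^t    t·PV
  1       475.00       459.1590       459.1590
  2       475.00       443.8463       887.6926
  3       475.00       429.0443     1,287.1329
  4       475.00       414.7359     1,658.9436
  5       475.00       400.9047     2,004.5234
  6       475.00       387.5347     2,325.2084
  7       475.00       374.6107     2,622.2747
  8    10,475.00     7,985.6463    63,885.1706
  Σ                 10,895.4819    75,130.1052
P = 10,895.4819; Macaulay duration = 75,130.1052 / 10,895.4819 = 6.89553 years.
Modified duration = D_Mac / (1 + y) = 6.89553 / 1.0345 = 6.66557 years.

6.666 years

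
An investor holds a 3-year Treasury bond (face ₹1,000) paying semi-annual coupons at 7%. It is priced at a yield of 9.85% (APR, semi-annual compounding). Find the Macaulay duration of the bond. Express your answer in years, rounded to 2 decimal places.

Periodic yield y = 0.04925. Discount each cash flow and weight by its period:
  t   CF        PV=CF/(1+0.04925)^t    t·PV
  1        35.00        33.3572        33.3572
  2        35.00        31.7914        63.5829
  3        35.00        30.2992        90.8976
  4        35.00        28.8770       115.5080
  5        35.00        27.5216       137.6078
  6     1,035.00       775.6512     4,653.9073
  Σ                    927.4976     5,094.8608
Price P = Σ PV = 927.4976.
Macaulay duration = Σ(t·PV) / P = 5,094.8608 / 927.4976 = 5.49313 half-year periods.
In years: 5.49313 / 2 = 2.74656 years.

2.75 years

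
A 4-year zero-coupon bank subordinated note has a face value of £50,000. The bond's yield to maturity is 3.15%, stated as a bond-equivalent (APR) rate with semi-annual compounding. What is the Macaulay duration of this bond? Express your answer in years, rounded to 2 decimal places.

A zero-coupon bond has a single cash flow at maturity, so its Macaulay duration equals its maturity: 4 years.
(Equivalently: 8 semi-annual periods ÷ 2 = 4 years.)

4.00 years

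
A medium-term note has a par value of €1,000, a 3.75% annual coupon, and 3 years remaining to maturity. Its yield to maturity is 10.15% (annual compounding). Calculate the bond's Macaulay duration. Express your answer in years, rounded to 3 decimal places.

2.882 years

Periodic yield y = 0.1015. Discount each cash flow and weight by its year:
  t   CF        PV=CF/(1+0.1015)^t    t·PV
  1        37.50        34.0445        34.0445
  2        37.50        30.9074        61.8148
  3     1,037.50       776.3090     2,328.9269
  Σ                    841.2608     2,424.7861
Price P = Σ PV = 841.2608.
Macaulay duration = Σ(t·PV) / P = 2,424.7861 / 841.2608 = 2.88232 years.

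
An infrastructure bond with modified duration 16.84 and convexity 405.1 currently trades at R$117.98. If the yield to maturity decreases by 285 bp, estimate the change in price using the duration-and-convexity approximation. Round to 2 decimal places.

+R$76.03

Duration effect: -D_mod·Δy = -16.84 × (-0.0285) = +0.479940
Convexity effect: ½·C·(Δy)² = 0.5 × 405.1 × (-0.0285)² = +0.1645212375
ΔP/P ≈ +0.479940 + 0.1645212375 = +0.6444612375
ΔP ≈ 117.98 × (+0.6444612375) = +76.03353680025.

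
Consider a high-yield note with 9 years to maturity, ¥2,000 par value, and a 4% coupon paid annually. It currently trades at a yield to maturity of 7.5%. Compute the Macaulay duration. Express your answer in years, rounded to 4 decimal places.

Periodic yield y = 0.075. Discount each cash flow and weight by its year:
  t   CF        PV=CF/(1+0.075)^t    t·PV
  1        80.00        74.4186        74.4186
  2        80.00        69.2266       138.4532
  3        80.00        64.3968       193.1905
  4        80.00        59.9040       239.6162
  5        80.00        55.7247       278.6235
  6        80.00        51.8369       311.0215
  7        80.00        48.2204       337.5427
  8        80.00        44.8562       358.8494
  9     2,080.00     1,084.8936     9,764.0426
  Σ                  1,553.4779    11,695.7583
Price P = Σ PV = 1,553.4779.
Macaulay duration = Σ(t·PV) / P = 11,695.7583 / 1,553.4779 = 7.52876 years.

7.5288 years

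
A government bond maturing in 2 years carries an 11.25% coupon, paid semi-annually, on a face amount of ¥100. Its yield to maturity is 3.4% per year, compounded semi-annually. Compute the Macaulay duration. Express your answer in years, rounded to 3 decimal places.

Periodic yield y = 0.017. Discount each cash flow and weight by its period:
  t   CF        PV=CF/(1+0.017)^t    t·PV
  1        5.625         5.5310         5.5310
  2        5.625         5.4385        10.8770
  3        5.625         5.3476        16.0428
  4      105.625        98.7377       394.9507
  Σ                    115.0548       427.4016
Price P = Σ PV = 115.0548.
Macaulay duration = Σ(t·PV) / P = 427.4016 / 115.0548 = 3.71477 half-year periods.
In years: 3.71477 / 2 = 1.85738 years.

1.857 years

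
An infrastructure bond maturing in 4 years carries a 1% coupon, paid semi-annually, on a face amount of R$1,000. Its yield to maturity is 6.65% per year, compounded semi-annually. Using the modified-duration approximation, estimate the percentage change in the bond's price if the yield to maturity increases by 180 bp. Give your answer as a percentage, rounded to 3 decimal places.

-6.831%

Periodic yield y = 0.03325. Modified duration first:
  t   CF        PV=CF/(1+0.03325)^t    t·PV
  1         5.00         4.8391         4.8391
  2         5.00         4.6834         9.3668
  3         5.00         4.5327        13.5980
  4         5.00         4.3868        17.5472
  5         5.00         4.2456        21.2282
  6         5.00         4.1090        24.6541
  7         5.00         3.9768        27.8375
  8     1,005.00       773.6112     6,188.8896
  Σ                    804.3846     6,307.9605
P = 804.3846; D_Mac = 7.84197 half-year periods = 3.92099 yrs; D_mod = 3.92099/(1+0.03325) = 3.79481 yrs.
ΔP/P ≈ -D_mod · Δy = -3.79481 × (+0.018) = -0.068307 = -6.8307%.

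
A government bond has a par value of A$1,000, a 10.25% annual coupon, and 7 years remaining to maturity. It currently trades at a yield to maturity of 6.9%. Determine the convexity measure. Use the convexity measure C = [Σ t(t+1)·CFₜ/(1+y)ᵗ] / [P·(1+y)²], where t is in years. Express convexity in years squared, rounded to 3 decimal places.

34.890

With y = 0.069:
  t   CF        PV=CF/(1+0.069)^t    t·PV        t(t+1)·PV
  1       102.50        95.8840        95.8840         191.7680
  2       102.50        89.6950       179.3901         538.1703
  3       102.50        83.9056       251.7167       1,006.8667
  4       102.50        78.4898       313.9591       1,569.7954
  5       102.50        73.4235       367.1177       2,202.7063
  6       102.50        68.6843       412.1059       2,884.7416
  7     1,102.50       691.0901     4,837.6306      38,701.0447
  Σ                  1,181.1723     6,457.8041      47,095.0930
P = 1,181.1723.
Convexity = Σ t(t+1)·PV / [P·(1+y)²] = 47,095.0930 / (1,181.1723 × 1.142761) = 34.89048.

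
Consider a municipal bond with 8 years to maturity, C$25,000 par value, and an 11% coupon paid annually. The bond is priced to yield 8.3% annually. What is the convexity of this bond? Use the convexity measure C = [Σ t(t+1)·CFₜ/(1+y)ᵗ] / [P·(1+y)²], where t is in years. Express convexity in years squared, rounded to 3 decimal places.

40.093

With y = 0.083:
  t   CF        PV=CF/(1+0.083)^t    t·PV        t(t+1)·PV
  1     2,750.00     2,539.2428     2,539.2428       5,078.4857
  2     2,750.00     2,344.6379     4,689.2758      14,067.8274
  3     2,750.00     2,164.9473     6,494.8418      25,979.3673
  4     2,750.00     1,999.0280     7,996.1118      39,980.5591
  5     2,750.00     1,845.8245     9,229.1226      55,374.7356
  6     2,750.00     1,704.3624    10,226.1746      71,583.2224
  7     2,750.00     1,573.7419    11,016.1930      88,129.5443
  8    27,750.00    14,663.4220   117,307.3763   1,055,766.3867
  Σ                 28,835.2068   169,498.3388   1,355,960.1284
P = 28,835.2068.
Convexity = Σ t(t+1)·PV / [P·(1+y)²] = 1,355,960.1284 / (28,835.2068 × 1.172889) = 40.09285.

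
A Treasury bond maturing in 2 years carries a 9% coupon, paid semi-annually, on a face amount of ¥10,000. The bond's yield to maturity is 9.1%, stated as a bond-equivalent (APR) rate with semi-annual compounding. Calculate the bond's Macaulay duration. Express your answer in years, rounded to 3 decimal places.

Periodic yield y = 0.0455. Discount each cash flow and weight by its period:
  t   CF        PV=CF/(1+0.0455)^t    t·PV
  1       450.00       430.4161       430.4161
  2       450.00       411.6844       823.3689
  3       450.00       393.7680     1,181.3040
  4    10,450.00     8,746.2149    34,984.8594
  Σ                  9,982.0833    37,419.9483
Price P = Σ PV = 9,982.0833.
Macaulay duration = Σ(t·PV) / P = 37,419.9483 / 9,982.0833 = 3.74871 half-year periods.
In years: 3.74871 / 2 = 1.87436 years.

1.874 years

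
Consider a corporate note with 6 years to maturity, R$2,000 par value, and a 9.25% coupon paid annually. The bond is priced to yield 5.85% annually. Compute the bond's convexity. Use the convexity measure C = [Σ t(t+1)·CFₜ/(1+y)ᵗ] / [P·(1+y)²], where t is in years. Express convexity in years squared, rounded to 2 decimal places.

With y = 0.0585:
  t   CF        PV=CF/(1+0.0585)^t    t·PV        t(t+1)·PV
  1       185.00       174.7756       174.7756         349.5513
  2       185.00       165.1163       330.2326         990.6979
  3       185.00       155.9909       467.9726       1,871.8903
  4       185.00       147.3697       589.4789       2,947.3945
  5       185.00       139.2251       696.1253       4,176.7518
  6     2,185.00     1,553.4821     9,320.8929      65,246.2503
  Σ                  2,335.9597    11,579.4779      75,582.5361
P = 2,335.9597.
Convexity = Σ t(t+1)·PV / [P·(1+y)²] = 75,582.5361 / (2,335.9597 × 1.120422) = 28.87848.

28.88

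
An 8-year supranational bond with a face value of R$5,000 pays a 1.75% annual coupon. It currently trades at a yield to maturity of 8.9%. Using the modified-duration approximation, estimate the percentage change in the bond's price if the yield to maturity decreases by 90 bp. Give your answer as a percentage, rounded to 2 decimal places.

Periodic yield y = 0.089. Modified duration first:
  t   CF        PV=CF/(1+0.089)^t    t·PV
  1        87.50        80.3489        80.3489
  2        87.50        73.7823       147.5646
  3        87.50        67.7524       203.2571
  4        87.50        62.2152       248.8608
  5        87.50        57.1306       285.6529
  6        87.50        52.4615       314.7691
  7        87.50        48.1740       337.2181
  8     5,087.50     2,572.0617    20,576.4937
  Σ                  3,013.9266    22,194.1653
P = 3,013.9266; D_Mac = 7.36387 yrs; D_mod = 7.36387/(1+0.089) = 6.76205 yrs.
ΔP/P ≈ -D_mod · Δy = -6.76205 × (-0.009) = +0.060858 = +6.0858%.

+6.09%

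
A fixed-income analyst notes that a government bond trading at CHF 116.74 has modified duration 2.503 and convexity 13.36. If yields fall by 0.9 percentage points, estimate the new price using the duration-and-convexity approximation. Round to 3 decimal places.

Duration effect: -D_mod·Δy = -2.503 × (-0.009) = +0.022527
Convexity effect: ½·C·(Δy)² = 0.5 × 13.36 × (-0.009)² = +0.00054108
ΔP/P ≈ +0.022527 + 0.00054108 = +0.02306808
New price ≈ 116.74 × (1 + 0.02306808) = 119.4329676592.

CHF 119.433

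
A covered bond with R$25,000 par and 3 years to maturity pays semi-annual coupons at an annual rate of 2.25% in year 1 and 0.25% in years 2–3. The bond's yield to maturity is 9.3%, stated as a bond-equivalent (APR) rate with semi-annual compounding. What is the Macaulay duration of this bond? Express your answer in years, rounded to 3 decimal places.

2.936 years

Periodic yield y = 0.0465. Discount each cash flow and weight by its period:
  t   CF        PV=CF/(1+0.0465)^t    t·PV
  1       281.25       268.7530       268.7530
  2       281.25       256.8113       513.6225
  3        31.25        27.2667        81.8001
  4        31.25        26.0551       104.2205
  5        31.25        24.8974       124.4870
  6    25,031.25    19,056.6756   114,340.0538
  Σ                 19,660.4591   115,432.9368
Price P = Σ PV = 19,660.4591.
Macaulay duration = Σ(t·PV) / P = 115,432.9368 / 19,660.4591 = 5.87132 half-year periods.
In years: 5.87132 / 2 = 2.93566 years.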